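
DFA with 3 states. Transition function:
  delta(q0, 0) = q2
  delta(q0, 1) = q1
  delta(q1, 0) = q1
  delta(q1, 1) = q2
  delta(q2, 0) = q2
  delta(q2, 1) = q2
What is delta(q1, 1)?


Looking up transition function:
delta(q1, 1) in the table
Row: q1, Column: 1
Result: q2

q2


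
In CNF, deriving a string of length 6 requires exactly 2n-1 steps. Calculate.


Chomsky Normal Form derivation:
String length n = 6
Each step either:
  - Splits a nonterminal into two (n-1 such steps)
  - Converts a nonterminal to terminal (n such steps)
Total = (n-1) + n = 2n - 1
= 2(6) - 1
= 12 - 1
= 11

11


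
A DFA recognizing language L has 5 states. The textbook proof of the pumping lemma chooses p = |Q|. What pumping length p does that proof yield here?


Pumping lemma for regular languages (standard proof):
Take p = |Q|, the number of DFA states.
Any string of length >= |Q| passes through |Q|+1 states while reading its first |Q| symbols,
so by pigeonhole some state repeats, giving the loop that can be pumped.
Here |Q| = 5
Therefore the proof uses p = 5

5


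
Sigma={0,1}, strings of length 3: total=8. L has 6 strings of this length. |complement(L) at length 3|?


Alphabet: {0,1}
String length: 3
Total strings of length 3 = 2^3 = 8
Strings in L = 6
Complement = total - |L|
= 8 - 6
= 2

2


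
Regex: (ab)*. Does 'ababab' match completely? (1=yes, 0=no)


Pattern: (ab)*
String: 'ababab'
Pattern requires: zero or more repetitions of 'ab'
Pairs: ['ab', 'ab', 'ab']
All pairs are 'ab'? Yes
Result: 1

1


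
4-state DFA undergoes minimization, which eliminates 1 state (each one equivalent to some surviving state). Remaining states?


Original DFA: 4 states
Redundant states removed: 1
Minimized states = original - removed
= 4 - 1
= 3

3


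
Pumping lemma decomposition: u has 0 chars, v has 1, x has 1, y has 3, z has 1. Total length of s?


|s| = |u| + |v| + |x| + |y| + |z|
= 0 + 1 + 1 + 3 + 1
= 1 + 1 + 4
= 2 + 4
= 6

6


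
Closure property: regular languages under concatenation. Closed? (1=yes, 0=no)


Regular languages are closed under:
- Union (DFA product construction)
- Intersection (DFA product construction)
- Complement (swap accept/reject states)
- Concatenation (NFA construction)
- Kleene star (NFA construction)
concatenation is in this list
Therefore: closed

1


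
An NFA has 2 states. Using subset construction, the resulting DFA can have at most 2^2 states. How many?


NFA has 2 states
Subset construction: each DFA state = subset of NFA states
Maximum subsets = 2^2
2^2 = 4

4


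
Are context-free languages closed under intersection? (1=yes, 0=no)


CFL closure properties:
  Closed under: union, concatenation, Kleene star
  NOT closed under: intersection, complement
Operation 'intersection' is in not-closed list -> No (not closed)

0


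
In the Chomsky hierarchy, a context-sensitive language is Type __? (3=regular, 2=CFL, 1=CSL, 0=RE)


Chomsky hierarchy levels:
  Type 3: Regular (DFA/NFA/regex)
  Type 2: Context-free (PDA)
  Type 1: Context-sensitive
  Type 0: Recursively enumerable (TM)
'context-sensitive' corresponds to Type 1

1


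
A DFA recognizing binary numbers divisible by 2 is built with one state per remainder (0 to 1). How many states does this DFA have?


Divisibility by 2 is tracked via the remainder mod 2: 0, 1, ..., 1
The construction assigns one state to each remainder
Number of remainders = 2

2


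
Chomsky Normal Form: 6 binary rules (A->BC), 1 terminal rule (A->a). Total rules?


CNF allows two rule forms:
  A -> BC (binary): 6 rules
  A -> a (terminal): 1 rule
Total = 6 + 1 = 7

7


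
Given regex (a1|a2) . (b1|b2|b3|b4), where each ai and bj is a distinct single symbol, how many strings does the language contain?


First group: 2 alternatives
Second group: 4 alternatives
Concatenation: each choice from group 1 pairs with each from group 2
Total = 2 x 4 = 8

8


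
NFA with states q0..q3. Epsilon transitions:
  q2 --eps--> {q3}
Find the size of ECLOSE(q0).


Starting from q0
Initialize closure = {q0}
q0 has no outgoing epsilon transitions -> nothing to add
Final closure: {q0}
Size = 1

1


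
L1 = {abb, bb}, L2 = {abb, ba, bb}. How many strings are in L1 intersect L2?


L1 = {abb, bb}
L2 = {abb, ba, bb}
Checking each string in L1 against L2:
  'abb': in L2? Yes
  'bb': in L2? Yes
Intersection = {abb, bb}
|L1 ∩ L2| = 2

2


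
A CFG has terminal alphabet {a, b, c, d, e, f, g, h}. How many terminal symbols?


Terminal symbols: a, b, c, d, e, f, g, h
Counting each: a (#1), b (#2), c (#3), d (#4), e (#5), f (#6), g (#7), h (#8)
Total = 8

8


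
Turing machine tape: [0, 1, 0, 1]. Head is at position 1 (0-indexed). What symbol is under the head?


Tape: [0, 1, 0, 1]
Positions: 0 1 2 3
Values:    0 1 0 1
Head at position 1
tape[1] = 1

1


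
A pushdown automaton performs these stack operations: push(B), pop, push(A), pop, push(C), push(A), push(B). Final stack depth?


Tracing stack operations:
  push(B) -> stack = [B], depth=1
  pop -> removed B, stack = [], depth=0
  push(A) -> stack = [A], depth=1
  pop -> removed A, stack = [], depth=0
  push(C) -> stack = [C], depth=1
  push(A) -> stack = [C,A], depth=2
  push(B) -> stack = [C,A,B], depth=3
Final depth = 3

3


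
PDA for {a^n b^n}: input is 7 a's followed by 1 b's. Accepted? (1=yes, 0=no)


Language requires equal numbers of a's and b's
PDA pushes for each 'a', pops for each 'b'
Number of a's = 7
Number of b's = 1
7 != 1 -> Reject

0


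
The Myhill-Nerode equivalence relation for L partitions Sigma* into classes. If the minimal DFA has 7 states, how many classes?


Myhill-Nerode theorem:
Number of equivalence classes = number of states in minimal DFA
Minimal DFA states = 7
Therefore equivalence classes = 7

7


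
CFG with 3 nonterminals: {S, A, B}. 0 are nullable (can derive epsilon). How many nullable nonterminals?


Nonterminals: {S, A, B}
A nonterminal is nullable if it can derive epsilon
Counting nullable nonterminals: 0
Total nullable = 0

0


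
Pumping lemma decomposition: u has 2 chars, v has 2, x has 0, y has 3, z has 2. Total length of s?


|s| = |u| + |v| + |x| + |y| + |z|
= 2 + 2 + 0 + 3 + 2
= 4 + 0 + 5
= 4 + 5
= 9

9


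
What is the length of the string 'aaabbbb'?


String: 'aaabbbb'
Counting characters:
  'a' appears 3 time(s)
  'b' appears 4 time(s)
Total length = 3 + 4 = 7

7


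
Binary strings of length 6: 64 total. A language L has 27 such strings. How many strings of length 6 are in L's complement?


Alphabet: {0,1}
String length: 6
Total strings of length 6 = 2^6 = 64
Strings in L = 27
Complement = total - |L|
= 64 - 27
= 37

37


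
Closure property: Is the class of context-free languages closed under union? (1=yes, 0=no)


CFL closure properties:
  Closed under: union, concatenation, Kleene star
  NOT closed under: intersection, complement
Operation 'union' is in closed list -> Yes (closed)

1


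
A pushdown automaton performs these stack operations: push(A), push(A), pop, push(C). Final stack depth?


Tracing stack operations:
  push(A) -> stack = [A], depth=1
  push(A) -> stack = [A,A], depth=2
  pop -> removed A, stack = [A], depth=1
  push(C) -> stack = [A,C], depth=2
Final depth = 2

2


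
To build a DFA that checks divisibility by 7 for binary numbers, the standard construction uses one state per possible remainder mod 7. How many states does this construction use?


Divisibility by 7 is tracked via the remainder mod 7: 0, 1, ..., 6
The construction assigns one state to each remainder
Number of remainders = 7

7


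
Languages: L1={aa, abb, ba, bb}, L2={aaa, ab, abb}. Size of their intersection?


L1 = {aa, abb, ba, bb}
L2 = {aaa, ab, abb}
Checking each string in L1 against L2:
  'aa': in L2? No
  'abb': in L2? Yes
  'ba': in L2? No
  'bb': in L2? No
Intersection = {abb}
|L1 ∩ L2| = 1

1


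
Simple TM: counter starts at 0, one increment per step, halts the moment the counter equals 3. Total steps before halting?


Counter starts at 0. Counting sequence:
  Step 1: counter = 1
  Step 2: counter = 2
  Step 3: counter = 3
Counter reached 3 -> halt
Total steps = 3

3


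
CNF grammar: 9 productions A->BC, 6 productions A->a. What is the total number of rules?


CNF allows two rule forms:
  A -> BC (binary): 9 rules
  A -> a (terminal): 6 rules
Total = 9 + 6 = 15

15


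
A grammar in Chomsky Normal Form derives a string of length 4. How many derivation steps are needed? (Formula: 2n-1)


Chomsky Normal Form derivation:
String length n = 4
Each step either:
  - Splits a nonterminal into two (n-1 such steps)
  - Converts a nonterminal to terminal (n such steps)
Total = (n-1) + n = 2n - 1
= 2(4) - 1
= 8 - 1
= 7

7


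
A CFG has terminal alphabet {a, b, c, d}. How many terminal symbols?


Terminal symbols: a, b, c, d
Counting each: a (#1), b (#2), c (#3), d (#4)
Total = 4

4


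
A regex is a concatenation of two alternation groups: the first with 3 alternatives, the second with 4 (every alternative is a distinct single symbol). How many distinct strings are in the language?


First group: 3 alternatives
Second group: 4 alternatives
Concatenation: each choice from group 1 pairs with each from group 2
Total = 3 x 4 = 12

12


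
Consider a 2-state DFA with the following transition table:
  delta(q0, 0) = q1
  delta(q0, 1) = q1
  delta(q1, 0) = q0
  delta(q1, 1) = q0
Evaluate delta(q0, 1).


Looking up transition function:
delta(q0, 1) in the table
Row: q0, Column: 1
Result: q1

q1


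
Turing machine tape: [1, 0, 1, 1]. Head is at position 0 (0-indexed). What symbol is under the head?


Tape: [1, 0, 1, 1]
Positions: 0 1 2 3
Values:    1 0 1 1
Head at position 0
tape[0] = 1

1


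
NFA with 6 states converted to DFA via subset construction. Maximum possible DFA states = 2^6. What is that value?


NFA has 6 states
Subset construction: each DFA state = subset of NFA states
Maximum subsets = 2^6
2^6 = 64

64


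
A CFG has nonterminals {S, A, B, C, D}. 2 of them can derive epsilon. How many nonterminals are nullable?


Nonterminals: {S, A, B, C, D}
A nonterminal is nullable if it can derive epsilon
Counting nullable nonterminals: 2
Total nullable = 2

2


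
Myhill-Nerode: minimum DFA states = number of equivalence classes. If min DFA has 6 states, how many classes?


Myhill-Nerode theorem:
Number of equivalence classes = number of states in minimal DFA
Minimal DFA states = 6
Therefore equivalence classes = 6

6


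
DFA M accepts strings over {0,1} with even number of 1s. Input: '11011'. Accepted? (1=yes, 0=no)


DFA has 2 states: q_even (start, accept=yes) and q_odd
Processing string '11011' character by character:
  Position 0: read '1', 1-count=1 -> q_odd
  Position 1: read '1', 1-count=2 -> q_even
  Position 2: read '0', 1-count=2 -> q_even (no change)
  Position 3: read '1', 1-count=3 -> q_odd
  Position 4: read '1', 1-count=4 -> q_even
Final state: q_even, total 1s = 4 (even); the DFA requires an even count -> accept

1


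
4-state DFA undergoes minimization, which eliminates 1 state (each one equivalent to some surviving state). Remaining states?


Original DFA: 4 states
Redundant states removed: 1
Minimized states = original - removed
= 4 - 1
= 3

3


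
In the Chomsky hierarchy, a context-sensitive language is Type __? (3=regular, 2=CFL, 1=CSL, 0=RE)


Chomsky hierarchy levels:
  Type 3: Regular (DFA/NFA/regex)
  Type 2: Context-free (PDA)
  Type 1: Context-sensitive
  Type 0: Recursively enumerable (TM)
'context-sensitive' corresponds to Type 1

1


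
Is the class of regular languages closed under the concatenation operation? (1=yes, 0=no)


Regular languages are closed under:
- Union (DFA product construction)
- Intersection (DFA product construction)
- Complement (swap accept/reject states)
- Concatenation (NFA construction)
- Kleene star (NFA construction)
concatenation is in this list
Therefore: closed

1


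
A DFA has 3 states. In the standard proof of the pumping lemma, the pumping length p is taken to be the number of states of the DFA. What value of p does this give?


Pumping lemma for regular languages (standard proof):
Take p = |Q|, the number of DFA states.
Any string of length >= |Q| passes through |Q|+1 states while reading its first |Q| symbols,
so by pigeonhole some state repeats, giving the loop that can be pumped.
Here |Q| = 3
Therefore the proof uses p = 3

3


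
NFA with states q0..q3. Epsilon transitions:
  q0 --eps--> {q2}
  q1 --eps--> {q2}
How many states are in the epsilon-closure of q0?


Starting from q0
Initialize closure = {q0}
Follow epsilon from q0 -> add q2
Final closure: {q0, q2}
Size = 2

2


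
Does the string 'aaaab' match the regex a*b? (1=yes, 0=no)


Pattern: a*b
String: 'aaaab'
Pattern requires: zero or more 'a's followed by exactly one 'b'
Found 4 leading 'a's
Remaining: 'b'
Remaining is exactly 'b' -> match
Result: 1

1


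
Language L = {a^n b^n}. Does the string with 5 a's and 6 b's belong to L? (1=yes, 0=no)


Language requires equal numbers of a's and b's
PDA pushes for each 'a', pops for each 'b'
Number of a's = 5
Number of b's = 6
5 != 6 -> Reject

0


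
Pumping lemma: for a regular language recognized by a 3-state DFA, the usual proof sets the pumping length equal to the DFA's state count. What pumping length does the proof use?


Pumping lemma for regular languages (standard proof):
Take p = |Q|, the number of DFA states.
Any string of length >= |Q| passes through |Q|+1 states while reading its first |Q| symbols,
so by pigeonhole some state repeats, giving the loop that can be pumped.
Here |Q| = 3
Therefore the proof uses p = 3

3


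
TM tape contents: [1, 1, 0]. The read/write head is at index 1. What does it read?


Tape: [1, 1, 0]
Positions: 0 1 2
Values:    1 1 0
Head at position 1
tape[1] = 1

1


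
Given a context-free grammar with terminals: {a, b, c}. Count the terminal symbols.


Terminal symbols: a, b, c
Counting each: a (#1), b (#2), c (#3)
Total = 3

3


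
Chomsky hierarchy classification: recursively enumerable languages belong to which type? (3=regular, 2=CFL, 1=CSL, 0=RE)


Chomsky hierarchy levels:
  Type 3: Regular (DFA/NFA/regex)
  Type 2: Context-free (PDA)
  Type 1: Context-sensitive
  Type 0: Recursively enumerable (TM)
'recursively enumerable' corresponds to Type 0

0


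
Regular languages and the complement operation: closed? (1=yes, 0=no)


Regular languages are closed under all standard operations:
- Union: Yes (product construction)
- Intersection: Yes (product construction)
- Complement: Yes (swap accept/reject)
- Concatenation: Yes (NFA construction)
Operation: complement -> Closed

1


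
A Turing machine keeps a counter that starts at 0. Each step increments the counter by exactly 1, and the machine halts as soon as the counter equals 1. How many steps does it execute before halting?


Counter starts at 0. Counting sequence:
  Step 1: counter = 1
Counter reached 1 -> halt
Total steps = 1

1


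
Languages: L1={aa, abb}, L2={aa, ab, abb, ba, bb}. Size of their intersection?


L1 = {aa, abb}
L2 = {aa, ab, abb, ba, bb}
Checking each string in L1 against L2:
  'aa': in L2? Yes
  'abb': in L2? Yes
Intersection = {aa, abb}
|L1 ∩ L2| = 2

2


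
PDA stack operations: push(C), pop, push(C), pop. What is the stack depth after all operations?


Tracing stack operations:
  push(C) -> stack = [C], depth=1
  pop -> removed C, stack = [], depth=0
  push(C) -> stack = [C], depth=1
  pop -> removed C, stack = [], depth=0
Final depth = 0

0


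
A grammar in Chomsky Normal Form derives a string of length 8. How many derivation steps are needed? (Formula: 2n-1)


Chomsky Normal Form derivation:
String length n = 8
Each step either:
  - Splits a nonterminal into two (n-1 such steps)
  - Converts a nonterminal to terminal (n such steps)
Total = (n-1) + n = 2n - 1
= 2(8) - 1
= 16 - 1
= 15

15


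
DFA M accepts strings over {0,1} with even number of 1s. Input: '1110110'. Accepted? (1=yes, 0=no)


DFA has 2 states: q_even (start, accept=yes) and q_odd
Processing string '1110110' character by character:
  Position 0: read '1', 1-count=1 -> q_odd
  Position 1: read '1', 1-count=2 -> q_even
  Position 2: read '1', 1-count=3 -> q_odd
  Position 3: read '0', 1-count=3 -> q_odd (no change)
  Position 4: read '1', 1-count=4 -> q_even
  Position 5: read '1', 1-count=5 -> q_odd
  Position 6: read '0', 1-count=5 -> q_odd (no change)
Final state: q_odd, total 1s = 5 (odd); the DFA requires an even count -> reject

0


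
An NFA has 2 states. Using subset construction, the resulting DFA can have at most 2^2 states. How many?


NFA has 2 states
Subset construction: each DFA state = subset of NFA states
Maximum subsets = 2^2
2^2 = 4

4


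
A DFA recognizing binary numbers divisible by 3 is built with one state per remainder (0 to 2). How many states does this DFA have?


Divisibility by 3 is tracked via the remainder mod 3: 0, 1, ..., 2
The construction assigns one state to each remainder
Number of remainders = 3

3


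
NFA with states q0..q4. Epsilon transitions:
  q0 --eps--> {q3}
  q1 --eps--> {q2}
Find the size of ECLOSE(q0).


Starting from q0
Initialize closure = {q0}
Follow epsilon from q0 -> add q3
Final closure: {q0, q3}
Size = 2

2


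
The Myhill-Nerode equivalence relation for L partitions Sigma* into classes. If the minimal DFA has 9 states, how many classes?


Myhill-Nerode theorem:
Number of equivalence classes = number of states in minimal DFA
Minimal DFA states = 9
Therefore equivalence classes = 9

9


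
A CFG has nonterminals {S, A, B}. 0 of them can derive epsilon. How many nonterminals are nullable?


Nonterminals: {S, A, B}
A nonterminal is nullable if it can derive epsilon
Counting nullable nonterminals: 0
Total nullable = 0

0


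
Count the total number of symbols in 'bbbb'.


String: 'bbbb'
Counting characters:
  'b' appears 4 time(s)
Total length = 0 + 4 = 4

4


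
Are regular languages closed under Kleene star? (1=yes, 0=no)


Regular languages are closed under:
- Union (DFA product construction)
- Intersection (DFA product construction)
- Complement (swap accept/reject states)
- Concatenation (NFA construction)
- Kleene star (NFA construction)
Kleene star is in this list
Therefore: closed

1


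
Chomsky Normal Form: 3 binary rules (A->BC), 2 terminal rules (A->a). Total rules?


CNF allows two rule forms:
  A -> BC (binary): 3 rules
  A -> a (terminal): 2 rules
Total = 3 + 2 = 5

5


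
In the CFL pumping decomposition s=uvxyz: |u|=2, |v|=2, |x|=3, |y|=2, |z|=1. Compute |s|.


|s| = |u| + |v| + |x| + |y| + |z|
= 2 + 2 + 3 + 2 + 1
= 4 + 3 + 3
= 7 + 3
= 10

10


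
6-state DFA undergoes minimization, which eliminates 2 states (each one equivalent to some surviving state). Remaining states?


Original DFA: 6 states
Redundant states removed: 2
Minimized states = original - removed
= 6 - 2
= 4

4


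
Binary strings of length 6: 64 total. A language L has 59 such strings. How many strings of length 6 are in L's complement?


Alphabet: {0,1}
String length: 6
Total strings of length 6 = 2^6 = 64
Strings in L = 59
Complement = total - |L|
= 64 - 59
= 5

5


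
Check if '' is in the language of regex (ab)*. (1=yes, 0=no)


Pattern: (ab)*
String: ''
Pattern requires: zero or more repetitions of 'ab'
Pairs: []
All pairs are 'ab'? Yes
Result: 1

1


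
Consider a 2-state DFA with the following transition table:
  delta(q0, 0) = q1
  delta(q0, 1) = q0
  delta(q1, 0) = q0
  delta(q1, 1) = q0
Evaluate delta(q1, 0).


Looking up transition function:
delta(q1, 0) in the table
Row: q1, Column: 0
Result: q0

q0


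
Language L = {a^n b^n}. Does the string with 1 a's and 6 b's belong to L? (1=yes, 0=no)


Language requires equal numbers of a's and b's
PDA pushes for each 'a', pops for each 'b'
Number of a's = 1
Number of b's = 6
1 != 6 -> Reject

0


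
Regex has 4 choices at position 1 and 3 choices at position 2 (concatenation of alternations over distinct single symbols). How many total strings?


First group: 4 alternatives
Second group: 3 alternatives
Concatenation: each choice from group 1 pairs with each from group 2
Total = 4 x 3 = 12

12


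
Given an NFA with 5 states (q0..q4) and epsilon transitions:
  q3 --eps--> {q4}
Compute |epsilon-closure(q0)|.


Starting from q0
Initialize closure = {q0}
q0 has no outgoing epsilon transitions -> nothing to add
Final closure: {q0}
Size = 1

1


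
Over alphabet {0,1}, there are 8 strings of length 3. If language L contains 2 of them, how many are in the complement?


Alphabet: {0,1}
String length: 3
Total strings of length 3 = 2^3 = 8
Strings in L = 2
Complement = total - |L|
= 8 - 2
= 6

6


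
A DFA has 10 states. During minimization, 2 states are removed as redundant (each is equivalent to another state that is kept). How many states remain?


Original DFA: 10 states
Redundant states removed: 2
Minimized states = original - removed
= 10 - 2
= 8

8


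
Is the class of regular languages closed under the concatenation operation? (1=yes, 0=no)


Regular languages are closed under:
- Union (DFA product construction)
- Intersection (DFA product construction)
- Complement (swap accept/reject states)
- Concatenation (NFA construction)
- Kleene star (NFA construction)
concatenation is in this list
Therefore: closed

1


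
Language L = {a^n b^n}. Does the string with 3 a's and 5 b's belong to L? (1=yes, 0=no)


Language requires equal numbers of a's and b's
PDA pushes for each 'a', pops for each 'b'
Number of a's = 3
Number of b's = 5
3 != 5 -> Reject

0


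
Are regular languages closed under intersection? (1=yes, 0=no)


Regular languages are closed under all standard operations:
- Union: Yes (product construction)
- Intersection: Yes (product construction)
- Complement: Yes (swap accept/reject)
- Concatenation: Yes (NFA construction)
Operation: intersection -> Closed

1


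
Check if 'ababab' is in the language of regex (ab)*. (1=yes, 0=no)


Pattern: (ab)*
String: 'ababab'
Pattern requires: zero or more repetitions of 'ab'
Pairs: ['ab', 'ab', 'ab']
All pairs are 'ab'? Yes
Result: 1

1


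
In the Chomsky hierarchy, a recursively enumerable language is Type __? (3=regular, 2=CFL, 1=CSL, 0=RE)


Chomsky hierarchy levels:
  Type 3: Regular (DFA/NFA/regex)
  Type 2: Context-free (PDA)
  Type 1: Context-sensitive
  Type 0: Recursively enumerable (TM)
'recursively enumerable' corresponds to Type 0

0


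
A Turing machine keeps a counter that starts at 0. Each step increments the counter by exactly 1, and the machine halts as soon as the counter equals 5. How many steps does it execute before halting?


Counter starts at 0. Counting sequence:
  Step 1: counter = 1
  Step 2: counter = 2
  Step 3: counter = 3
  Step 4: counter = 4
  Step 5: counter = 5
Counter reached 5 -> halt
Total steps = 5

5


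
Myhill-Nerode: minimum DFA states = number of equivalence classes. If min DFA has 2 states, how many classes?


Myhill-Nerode theorem:
Number of equivalence classes = number of states in minimal DFA
Minimal DFA states = 2
Therefore equivalence classes = 2

2


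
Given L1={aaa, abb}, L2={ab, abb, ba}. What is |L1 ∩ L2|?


L1 = {aaa, abb}
L2 = {ab, abb, ba}
Checking each string in L1 against L2:
  'aaa': in L2? No
  'abb': in L2? Yes
Intersection = {abb}
|L1 ∩ L2| = 1

1


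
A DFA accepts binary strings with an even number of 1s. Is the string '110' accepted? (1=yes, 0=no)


DFA has 2 states: q_even (start, accept=yes) and q_odd
Processing string '110' character by character:
  Position 0: read '1', 1-count=1 -> q_odd
  Position 1: read '1', 1-count=2 -> q_even
  Position 2: read '0', 1-count=2 -> q_even (no change)
Final state: q_even, total 1s = 2 (even); the DFA requires an even count -> accept

1


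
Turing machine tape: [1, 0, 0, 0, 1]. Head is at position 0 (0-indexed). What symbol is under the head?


Tape: [1, 0, 0, 0, 1]
Positions: 0 1 2 3 4
Values:    1 0 0 0 1
Head at position 0
tape[0] = 1

1


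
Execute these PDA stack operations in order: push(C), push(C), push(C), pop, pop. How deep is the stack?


Tracing stack operations:
  push(C) -> stack = [C], depth=1
  push(C) -> stack = [C,C], depth=2
  push(C) -> stack = [C,C,C], depth=3
  pop -> removed C, stack = [C,C], depth=2
  pop -> removed C, stack = [C], depth=1
Final depth = 1

1


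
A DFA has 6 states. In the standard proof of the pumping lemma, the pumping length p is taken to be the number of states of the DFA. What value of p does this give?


Pumping lemma for regular languages (standard proof):
Take p = |Q|, the number of DFA states.
Any string of length >= |Q| passes through |Q|+1 states while reading its first |Q| symbols,
so by pigeonhole some state repeats, giving the loop that can be pumped.
Here |Q| = 6
Therefore the proof uses p = 6

6


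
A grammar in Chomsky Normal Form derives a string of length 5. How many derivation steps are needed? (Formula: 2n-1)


Chomsky Normal Form derivation:
String length n = 5
Each step either:
  - Splits a nonterminal into two (n-1 such steps)
  - Converts a nonterminal to terminal (n such steps)
Total = (n-1) + n = 2n - 1
= 2(5) - 1
= 10 - 1
= 9

9


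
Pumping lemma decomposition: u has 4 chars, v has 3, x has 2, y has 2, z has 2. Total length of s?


|s| = |u| + |v| + |x| + |y| + |z|
= 4 + 3 + 2 + 2 + 2
= 7 + 2 + 4
= 9 + 4
= 13

13


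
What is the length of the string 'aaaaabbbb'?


String: 'aaaaabbbb'
Counting characters:
  'a' appears 5 time(s)
  'b' appears 4 time(s)
Total length = 5 + 4 = 9

9


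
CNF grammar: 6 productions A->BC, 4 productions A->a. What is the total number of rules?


CNF allows two rule forms:
  A -> BC (binary): 6 rules
  A -> a (terminal): 4 rules
Total = 6 + 4 = 10

10


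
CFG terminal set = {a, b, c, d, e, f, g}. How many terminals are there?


Terminal symbols: a, b, c, d, e, f, g
Counting each: a (#1), b (#2), c (#3), d (#4), e (#5), f (#6), g (#7)
Total = 7

7


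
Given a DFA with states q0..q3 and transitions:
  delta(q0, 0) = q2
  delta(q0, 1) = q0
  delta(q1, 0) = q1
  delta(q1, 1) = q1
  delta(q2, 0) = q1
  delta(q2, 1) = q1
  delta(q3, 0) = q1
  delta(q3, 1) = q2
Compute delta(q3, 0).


Looking up transition function:
delta(q3, 0) in the table
Row: q3, Column: 0
Result: q1

q1


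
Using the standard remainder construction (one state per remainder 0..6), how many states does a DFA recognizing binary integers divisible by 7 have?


Divisibility by 7 is tracked via the remainder mod 7: 0, 1, ..., 6
The construction assigns one state to each remainder
Number of remainders = 7

7


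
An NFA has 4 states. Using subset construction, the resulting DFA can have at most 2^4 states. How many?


NFA has 4 states
Subset construction: each DFA state = subset of NFA states
Maximum subsets = 2^4
2^4 = 16

16


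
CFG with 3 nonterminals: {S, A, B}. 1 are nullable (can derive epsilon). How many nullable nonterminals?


Nonterminals: {S, A, B}
A nonterminal is nullable if it can derive epsilon
Counting nullable nonterminals: 1
Total nullable = 1

1


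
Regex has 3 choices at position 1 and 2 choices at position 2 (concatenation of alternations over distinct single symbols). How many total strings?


First group: 3 alternatives
Second group: 2 alternatives
Concatenation: each choice from group 1 pairs with each from group 2
Total = 3 x 2 = 6

6


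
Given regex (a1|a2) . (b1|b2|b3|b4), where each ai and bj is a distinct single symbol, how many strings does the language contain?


First group: 2 alternatives
Second group: 4 alternatives
Concatenation: each choice from group 1 pairs with each from group 2
Total = 2 x 4 = 8

8


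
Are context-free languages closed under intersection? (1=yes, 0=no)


CFL closure properties:
  Closed under: union, concatenation, Kleene star
  NOT closed under: intersection, complement
Operation 'intersection' is in not-closed list -> No (not closed)

0


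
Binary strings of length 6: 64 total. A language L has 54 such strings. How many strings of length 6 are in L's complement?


Alphabet: {0,1}
String length: 6
Total strings of length 6 = 2^6 = 64
Strings in L = 54
Complement = total - |L|
= 64 - 54
= 10

10


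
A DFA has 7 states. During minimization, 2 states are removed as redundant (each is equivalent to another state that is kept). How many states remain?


Original DFA: 7 states
Redundant states removed: 2
Minimized states = original - removed
= 7 - 2
= 5

5


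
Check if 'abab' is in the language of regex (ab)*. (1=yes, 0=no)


Pattern: (ab)*
String: 'abab'
Pattern requires: zero or more repetitions of 'ab'
Pairs: ['ab', 'ab']
All pairs are 'ab'? Yes
Result: 1

1


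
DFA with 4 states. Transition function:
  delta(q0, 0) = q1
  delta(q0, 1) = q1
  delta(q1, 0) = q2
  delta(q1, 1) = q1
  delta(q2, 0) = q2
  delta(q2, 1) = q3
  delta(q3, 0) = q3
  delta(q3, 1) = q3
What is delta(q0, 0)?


Looking up transition function:
delta(q0, 0) in the table
Row: q0, Column: 0
Result: q1

q1


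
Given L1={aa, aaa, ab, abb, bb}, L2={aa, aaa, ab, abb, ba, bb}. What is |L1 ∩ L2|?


L1 = {aa, aaa, ab, abb, bb}
L2 = {aa, aaa, ab, abb, ba, bb}
Checking each string in L1 against L2:
  'aa': in L2? Yes
  'aaa': in L2? Yes
  'ab': in L2? Yes
  'abb': in L2? Yes
  'bb': in L2? Yes
Intersection = {aa, aaa, ab, abb, bb}
|L1 ∩ L2| = 5

5


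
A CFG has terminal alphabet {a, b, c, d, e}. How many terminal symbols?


Terminal symbols: a, b, c, d, e
Counting each: a (#1), b (#2), c (#3), d (#4), e (#5)
Total = 5

5


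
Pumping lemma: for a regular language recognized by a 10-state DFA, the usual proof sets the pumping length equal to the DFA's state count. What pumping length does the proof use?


Pumping lemma for regular languages (standard proof):
Take p = |Q|, the number of DFA states.
Any string of length >= |Q| passes through |Q|+1 states while reading its first |Q| symbols,
so by pigeonhole some state repeats, giving the loop that can be pumped.
Here |Q| = 10
Therefore the proof uses p = 10

10


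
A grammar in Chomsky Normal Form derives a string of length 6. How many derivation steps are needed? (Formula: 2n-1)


Chomsky Normal Form derivation:
String length n = 6
Each step either:
  - Splits a nonterminal into two (n-1 such steps)
  - Converts a nonterminal to terminal (n such steps)
Total = (n-1) + n = 2n - 1
= 2(6) - 1
= 12 - 1
= 11

11


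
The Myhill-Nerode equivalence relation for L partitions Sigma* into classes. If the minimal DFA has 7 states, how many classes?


Myhill-Nerode theorem:
Number of equivalence classes = number of states in minimal DFA
Minimal DFA states = 7
Therefore equivalence classes = 7

7


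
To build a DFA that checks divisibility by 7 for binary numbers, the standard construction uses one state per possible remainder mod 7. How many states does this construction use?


Divisibility by 7 is tracked via the remainder mod 7: 0, 1, ..., 6
The construction assigns one state to each remainder
Number of remainders = 7

7


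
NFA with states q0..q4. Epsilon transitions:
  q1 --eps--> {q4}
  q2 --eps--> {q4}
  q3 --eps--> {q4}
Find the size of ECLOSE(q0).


Starting from q0
Initialize closure = {q0}
q0 has no outgoing epsilon transitions -> nothing to add
Final closure: {q0}
Size = 1

1


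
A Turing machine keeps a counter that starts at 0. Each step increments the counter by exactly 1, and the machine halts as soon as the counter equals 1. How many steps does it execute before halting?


Counter starts at 0. Counting sequence:
  Step 1: counter = 1
Counter reached 1 -> halt
Total steps = 1

1


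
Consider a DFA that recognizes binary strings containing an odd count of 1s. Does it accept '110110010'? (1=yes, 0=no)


DFA has 2 states: q_even (start, accept=no) and q_odd
Processing string '110110010' character by character:
  Position 0: read '1', 1-count=1 -> q_odd
  Position 1: read '1', 1-count=2 -> q_even
  Position 2: read '0', 1-count=2 -> q_even (no change)
  Position 3: read '1', 1-count=3 -> q_odd
  Position 4: read '1', 1-count=4 -> q_even
  Position 5: read '0', 1-count=4 -> q_even (no change)
  Position 6: read '0', 1-count=4 -> q_even (no change)
  Position 7: read '1', 1-count=5 -> q_odd
  Position 8: read '0', 1-count=5 -> q_odd (no change)
Final state: q_odd, total 1s = 5 (odd); the DFA requires an odd count -> accept

1


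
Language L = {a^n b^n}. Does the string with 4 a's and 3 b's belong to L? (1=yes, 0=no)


Language requires equal numbers of a's and b's
PDA pushes for each 'a', pops for each 'b'
Number of a's = 4
Number of b's = 3
4 != 3 -> Reject

0


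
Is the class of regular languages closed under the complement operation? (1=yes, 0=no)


Regular languages are closed under:
- Union (DFA product construction)
- Intersection (DFA product construction)
- Complement (swap accept/reject states)
- Concatenation (NFA construction)
- Kleene star (NFA construction)
complement is in this list
Therefore: closed

1


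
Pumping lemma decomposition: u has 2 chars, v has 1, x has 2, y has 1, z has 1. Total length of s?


|s| = |u| + |v| + |x| + |y| + |z|
= 2 + 1 + 2 + 1 + 1
= 3 + 2 + 2
= 5 + 2
= 7

7


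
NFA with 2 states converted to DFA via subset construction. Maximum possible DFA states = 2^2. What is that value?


NFA has 2 states
Subset construction: each DFA state = subset of NFA states
Maximum subsets = 2^2
2^2 = 4

4


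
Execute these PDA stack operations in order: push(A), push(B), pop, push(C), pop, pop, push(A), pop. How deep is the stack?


Tracing stack operations:
  push(A) -> stack = [A], depth=1
  push(B) -> stack = [A,B], depth=2
  pop -> removed B, stack = [A], depth=1
  push(C) -> stack = [A,C], depth=2
  pop -> removed C, stack = [A], depth=1
  pop -> removed A, stack = [], depth=0
  push(A) -> stack = [A], depth=1
  pop -> removed A, stack = [], depth=0
Final depth = 0

0


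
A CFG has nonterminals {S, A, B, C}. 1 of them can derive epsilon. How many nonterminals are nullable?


Nonterminals: {S, A, B, C}
A nonterminal is nullable if it can derive epsilon
Counting nullable nonterminals: 1
Total nullable = 1

1


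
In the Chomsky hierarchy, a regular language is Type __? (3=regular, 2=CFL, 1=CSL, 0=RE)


Chomsky hierarchy levels:
  Type 3: Regular (DFA/NFA/regex)
  Type 2: Context-free (PDA)
  Type 1: Context-sensitive
  Type 0: Recursively enumerable (TM)
'regular' corresponds to Type 3

3


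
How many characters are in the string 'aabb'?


String: 'aabb'
Counting characters:
  'a' appears 2 time(s)
  'b' appears 2 time(s)
Total length = 2 + 2 = 4

4


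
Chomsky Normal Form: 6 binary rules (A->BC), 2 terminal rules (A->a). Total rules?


CNF allows two rule forms:
  A -> BC (binary): 6 rules
  A -> a (terminal): 2 rules
Total = 6 + 2 = 8

8


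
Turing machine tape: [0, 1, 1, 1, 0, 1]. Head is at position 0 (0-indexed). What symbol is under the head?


Tape: [0, 1, 1, 1, 0, 1]
Positions: 0 1 2 3 4 5
Values:    0 1 1 1 0 1
Head at position 0
tape[0] = 0

0


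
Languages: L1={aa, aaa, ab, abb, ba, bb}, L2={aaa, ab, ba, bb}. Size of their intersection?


L1 = {aa, aaa, ab, abb, ba, bb}
L2 = {aaa, ab, ba, bb}
Checking each string in L1 against L2:
  'aa': in L2? No
  'aaa': in L2? Yes
  'ab': in L2? Yes
  'abb': in L2? No
  'ba': in L2? Yes
  'bb': in L2? Yes
Intersection = {aaa, ab, ba, bb}
|L1 ∩ L2| = 4

4


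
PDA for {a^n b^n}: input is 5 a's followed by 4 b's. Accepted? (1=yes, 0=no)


Language requires equal numbers of a's and b's
PDA pushes for each 'a', pops for each 'b'
Number of a's = 5
Number of b's = 4
5 != 4 -> Reject

0


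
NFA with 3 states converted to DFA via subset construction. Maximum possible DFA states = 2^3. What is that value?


NFA has 3 states
Subset construction: each DFA state = subset of NFA states
Maximum subsets = 2^3
2^3 = 8

8


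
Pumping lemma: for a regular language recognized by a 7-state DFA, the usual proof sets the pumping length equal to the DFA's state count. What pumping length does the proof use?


Pumping lemma for regular languages (standard proof):
Take p = |Q|, the number of DFA states.
Any string of length >= |Q| passes through |Q|+1 states while reading its first |Q| symbols,
so by pigeonhole some state repeats, giving the loop that can be pumped.
Here |Q| = 7
Therefore the proof uses p = 7

7


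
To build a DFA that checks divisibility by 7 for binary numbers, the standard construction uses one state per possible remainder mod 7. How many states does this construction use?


Divisibility by 7 is tracked via the remainder mod 7: 0, 1, ..., 6
The construction assigns one state to each remainder
Number of remainders = 7

7


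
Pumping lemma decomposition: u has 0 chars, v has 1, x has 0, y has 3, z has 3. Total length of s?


|s| = |u| + |v| + |x| + |y| + |z|
= 0 + 1 + 0 + 3 + 3
= 1 + 0 + 6
= 1 + 6
= 7

7


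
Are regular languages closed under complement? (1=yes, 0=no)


Regular languages are closed under all standard operations:
- Union: Yes (product construction)
- Intersection: Yes (product construction)
- Complement: Yes (swap accept/reject)
- Concatenation: Yes (NFA construction)
Operation: complement -> Closed

1


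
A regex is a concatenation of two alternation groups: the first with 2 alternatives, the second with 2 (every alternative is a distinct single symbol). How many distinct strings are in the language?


First group: 2 alternatives
Second group: 2 alternatives
Concatenation: each choice from group 1 pairs with each from group 2
Total = 2 x 2 = 4

4


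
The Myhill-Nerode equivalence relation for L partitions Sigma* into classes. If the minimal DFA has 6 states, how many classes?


Myhill-Nerode theorem:
Number of equivalence classes = number of states in minimal DFA
Minimal DFA states = 6
Therefore equivalence classes = 6

6


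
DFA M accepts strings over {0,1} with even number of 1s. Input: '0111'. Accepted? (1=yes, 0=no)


DFA has 2 states: q_even (start, accept=yes) and q_odd
Processing string '0111' character by character:
  Position 0: read '0', 1-count=0 -> q_even (no change)
  Position 1: read '1', 1-count=1 -> q_odd
  Position 2: read '1', 1-count=2 -> q_even
  Position 3: read '1', 1-count=3 -> q_odd
Final state: q_odd, total 1s = 3 (odd); the DFA requires an even count -> reject

0


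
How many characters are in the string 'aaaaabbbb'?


String: 'aaaaabbbb'
Counting characters:
  'a' appears 5 time(s)
  'b' appears 4 time(s)
Total length = 5 + 4 = 9

9


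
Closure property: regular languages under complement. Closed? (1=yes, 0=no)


Regular languages are closed under:
- Union (DFA product construction)
- Intersection (DFA product construction)
- Complement (swap accept/reject states)
- Concatenation (NFA construction)
- Kleene star (NFA construction)
complement is in this list
Therefore: closed

1


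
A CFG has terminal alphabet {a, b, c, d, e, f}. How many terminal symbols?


Terminal symbols: a, b, c, d, e, f
Counting each: a (#1), b (#2), c (#3), d (#4), e (#5), f (#6)
Total = 6

6


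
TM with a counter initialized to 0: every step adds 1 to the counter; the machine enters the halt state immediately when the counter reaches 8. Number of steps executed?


Counter starts at 0. Counting sequence:
  Step 1: counter = 1
  Step 2: counter = 2
  Step 3: counter = 3
  Step 4: counter = 4
  Step 5: counter = 5
  Step 6: counter = 6
  Step 7: counter = 7
  Step 8: counter = 8
Counter reached 8 -> halt
Total steps = 8

8


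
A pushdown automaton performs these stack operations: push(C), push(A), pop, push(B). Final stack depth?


Tracing stack operations:
  push(C) -> stack = [C], depth=1
  push(A) -> stack = [C,A], depth=2
  pop -> removed A, stack = [C], depth=1
  push(B) -> stack = [C,B], depth=2
Final depth = 2

2
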